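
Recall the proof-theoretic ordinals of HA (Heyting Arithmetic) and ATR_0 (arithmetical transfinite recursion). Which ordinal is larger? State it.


Proof-theoretic ordinal of HA (Heyting Arithmetic): epsilon_0
Proof-theoretic ordinal of ATR_0 (arithmetical transfinite recursion): Gamma_0
Comparing: epsilon_0 < Gamma_0.
The larger ordinal is Gamma_0 (from ATR_0 (arithmetical transfinite recursion)).

Gamma_0


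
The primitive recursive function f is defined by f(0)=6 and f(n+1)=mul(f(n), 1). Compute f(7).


f(0) = 6
f(1) = mul(f(0), 1) = mul(6, 1) = 6
f(2) = mul(f(1), 1) = mul(6, 1) = 6
f(3) = mul(f(2), 1) = mul(6, 1) = 6
f(4) = mul(f(3), 1) = mul(6, 1) = 6
f(5) = mul(f(4), 1) = mul(6, 1) = 6
f(6) = mul(f(5), 1) = mul(6, 1) = 6
f(7) = mul(f(6), 1) = mul(6, 1) = 6


6


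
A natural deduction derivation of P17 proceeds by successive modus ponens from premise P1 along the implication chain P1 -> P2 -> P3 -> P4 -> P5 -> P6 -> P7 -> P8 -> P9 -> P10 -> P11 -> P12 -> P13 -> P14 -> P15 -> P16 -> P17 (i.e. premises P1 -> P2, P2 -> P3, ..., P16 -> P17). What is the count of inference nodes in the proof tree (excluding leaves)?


We have a chain: P1 -> P2 -> P3 -> P4 -> P5 -> P6 -> P7 -> P8 -> P9 -> P10 -> P11 -> P12 -> P13 -> P14 -> P15 -> P16 -> P17.
Each modus ponens application produces the next variable.
The chain has 17 propositions, so 17-1 = 16 modus ponens steps.
Total inference nodes = 16

16


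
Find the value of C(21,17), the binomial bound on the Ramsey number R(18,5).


R(18,5) <= C(18+5-2, 18-1) = C(21, 17)
C(21, 17) = 21! / (17! * 4!)
= 5985

5985


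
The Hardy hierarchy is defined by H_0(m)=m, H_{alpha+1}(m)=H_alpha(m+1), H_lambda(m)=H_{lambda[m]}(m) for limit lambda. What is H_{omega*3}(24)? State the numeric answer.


H_{omega*3}(24):
For the Hardy hierarchy, H_{omega*k}(n) = 2^k * n.
2^3 = 8.
8 * 24 = 192

192


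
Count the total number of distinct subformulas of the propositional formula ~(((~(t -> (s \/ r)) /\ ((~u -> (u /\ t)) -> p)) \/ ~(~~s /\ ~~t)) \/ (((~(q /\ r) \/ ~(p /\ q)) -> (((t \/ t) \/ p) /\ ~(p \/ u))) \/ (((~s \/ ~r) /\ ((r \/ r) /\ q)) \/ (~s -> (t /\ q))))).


Formula: ~(((~(t -> (s \/ r)) /\ ((~u -> (u /\ t)) -> p)) \/ ~(~~s /\ ~~t)) \/ (((~(q /\ r) \/ ~(p /\ q)) -> (((t \/ t) \/ p) /\ ~(p \/ u))) \/ (((~s \/ ~r) /\ ((r \/ r) /\ q)) \/ (~s -> (t /\ q)))))
Subformulas found:
  1. r
  2. p
  3. q
  4. u
  5. s
  6. t
  7. ~t
  8. ~u
  9. ~s
  10. ~r
  11. ~~s
  12. ~~t
  13. (t \/ t)
  14. (p /\ q)
  15. (u /\ t)
  16. (r \/ r)
  17. (t /\ q)
  18. (s \/ r)
  19. (q /\ r)
  20. (p \/ u)
  21. ~(p \/ u)
  22. ~(p /\ q)
  23. ~(q /\ r)
  24. (~s \/ ~r)
  25. (~~s /\ ~~t)
  26. ~(~~s /\ ~~t)
  27. ((r \/ r) /\ q)
  28. ((t \/ t) \/ p)
  29. (t -> (s \/ r))
  30. ~(t -> (s \/ r))
  31. (~s -> (t /\ q))
  32. (~u -> (u /\ t))
  33. ((~u -> (u /\ t)) -> p)
  34. (~(q /\ r) \/ ~(p /\ q))
  35. (((t \/ t) \/ p) /\ ~(p \/ u))
  36. ((~s \/ ~r) /\ ((r \/ r) /\ q))
  37. (~(t -> (s \/ r)) /\ ((~u -> (u /\ t)) -> p))
  38. (((~s \/ ~r) /\ ((r \/ r) /\ q)) \/ (~s -> (t /\ q)))
  39. ((~(q /\ r) \/ ~(p /\ q)) -> (((t \/ t) \/ p) /\ ~(p \/ u)))
  40. ((~(t -> (s \/ r)) /\ ((~u -> (u /\ t)) -> p)) \/ ~(~~s /\ ~~t))
  41. (((~(q /\ r) \/ ~(p /\ q)) -> (((t \/ t) \/ p) /\ ~(p \/ u))) \/ (((~s \/ ~r) /\ ((r \/ r) /\ q)) \/ (~s -> (t /\ q))))
  42. (((~(t -> (s \/ r)) /\ ((~u -> (u /\ t)) -> p)) \/ ~(~~s /\ ~~t)) \/ (((~(q /\ r) \/ ~(p /\ q)) -> (((t \/ t) \/ p) /\ ~(p \/ u))) \/ (((~s \/ ~r) /\ ((r \/ r) /\ q)) \/ (~s -> (t /\ q)))))
  43. ~(((~(t -> (s \/ r)) /\ ((~u -> (u /\ t)) -> p)) \/ ~(~~s /\ ~~t)) \/ (((~(q /\ r) \/ ~(p /\ q)) -> (((t \/ t) \/ p) /\ ~(p \/ u))) \/ (((~s \/ ~r) /\ ((r \/ r) /\ q)) \/ (~s -> (t /\ q)))))
Total distinct subformulas = 43

43


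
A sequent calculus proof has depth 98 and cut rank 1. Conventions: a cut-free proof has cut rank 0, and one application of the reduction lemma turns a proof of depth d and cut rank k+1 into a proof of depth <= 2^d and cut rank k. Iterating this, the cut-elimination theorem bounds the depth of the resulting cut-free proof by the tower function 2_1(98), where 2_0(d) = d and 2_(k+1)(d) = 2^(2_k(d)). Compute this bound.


Each rank reduction sends depth d to at most 2^d; cut rank r needs r reductions.
2_0(98) = 98
2_1(98) = 2^98 = 316912650057057350374175801344
Cut-free depth bound = 316912650057057350374175801344

316912650057057350374175801344


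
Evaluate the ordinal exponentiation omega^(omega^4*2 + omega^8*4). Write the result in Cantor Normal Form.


omega^(omega^4*2 + omega^8*4):
In ordinal addition a term is absorbed by a following term of strictly larger exponent: 4 < 8, so omega^4*2 + omega^8*4 = omega^8*4.
omega raised to a CNF ordinal is a single CNF term: Result = omega^(omega^8*4)

omega^(omega^8*4)


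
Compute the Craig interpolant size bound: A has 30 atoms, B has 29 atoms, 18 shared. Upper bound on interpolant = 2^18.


Shared atoms = 18
Craig interpolant size bound = 2^18
= 262144

262144


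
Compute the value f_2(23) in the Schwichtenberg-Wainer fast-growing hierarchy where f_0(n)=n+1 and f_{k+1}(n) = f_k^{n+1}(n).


f_2(23) = f_1^24(23)
f_1(m) = 2m + 1.
Iterating: f_1^k(n) = 2^k*(n+1) - 1.
f_2(23) = 2^24*(23+1) - 1 = 16777216*24 - 1 = 402653183

402653183


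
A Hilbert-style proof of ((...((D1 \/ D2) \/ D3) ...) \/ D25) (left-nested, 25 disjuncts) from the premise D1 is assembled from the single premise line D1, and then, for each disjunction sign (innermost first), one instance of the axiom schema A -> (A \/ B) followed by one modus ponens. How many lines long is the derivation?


Building the left-nested 25-ary disjunction from D1:
- 1 premise line (D1)
- 25 disjuncts means 24 disjunction signs; each needs 1 axiom instance + 1 MP = 2 lines: 2 * 24 = 48
Total = 1 + 48 = 49 lines.

49


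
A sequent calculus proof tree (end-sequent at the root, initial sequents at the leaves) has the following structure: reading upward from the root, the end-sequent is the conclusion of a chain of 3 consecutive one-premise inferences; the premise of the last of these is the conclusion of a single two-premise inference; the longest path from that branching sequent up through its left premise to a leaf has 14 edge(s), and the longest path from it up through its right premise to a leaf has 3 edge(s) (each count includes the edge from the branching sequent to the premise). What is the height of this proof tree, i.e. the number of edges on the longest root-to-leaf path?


Longest path through the left premise: 14 edges (measured from the branching sequent)
Longest path through the right premise: 3 edges
Height of the subtree rooted at the branching sequent: max(14, 3) = 14
The branching sequent sits 3 edges above the root (the chain of one-premise inferences), so height = 14 + 3 = 17

17


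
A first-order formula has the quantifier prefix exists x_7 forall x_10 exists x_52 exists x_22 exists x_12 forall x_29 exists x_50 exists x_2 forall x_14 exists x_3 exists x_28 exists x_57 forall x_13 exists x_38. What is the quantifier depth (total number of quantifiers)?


Quantifier prefix has 14 quantifier symbols.
Quantifier depth = 14

14


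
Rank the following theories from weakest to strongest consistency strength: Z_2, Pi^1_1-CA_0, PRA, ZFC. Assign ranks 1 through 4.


Ordering by consistency strength:
1. PRA
2. Pi^1_1-CA_0
3. Z_2
4. ZFC


Z_2=3, Pi^1_1-CA_0=2, PRA=1, ZFC=4


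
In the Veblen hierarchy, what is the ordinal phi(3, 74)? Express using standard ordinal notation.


phi(3, 74):
phi(3, beta) = eta_beta (the beta-th eta number, fixed point of zeta).
phi(3, 74) = eta_74

eta_74


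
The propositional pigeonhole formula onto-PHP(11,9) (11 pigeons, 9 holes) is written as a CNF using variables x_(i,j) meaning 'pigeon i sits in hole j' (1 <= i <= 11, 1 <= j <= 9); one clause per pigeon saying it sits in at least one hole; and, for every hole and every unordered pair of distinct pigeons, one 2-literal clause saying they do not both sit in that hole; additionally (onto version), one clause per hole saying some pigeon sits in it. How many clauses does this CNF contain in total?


onto-PHP(11,9): 11 pigeons, 9 holes, 11*9 = 99 variables.
- pigeon clauses: one per pigeon -> 11 clauses
- hole clauses: 9 holes * C(11,2) = 9 * 55 -> 495 clauses
- onto clauses: one per hole -> 9 clauses
Total clauses = 11 + 495 + 9 = 515

515


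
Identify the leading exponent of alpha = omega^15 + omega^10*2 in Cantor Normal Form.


CNF: omega^15 + omega^10*2
The leading term is omega^15, which has exponent 15.

15


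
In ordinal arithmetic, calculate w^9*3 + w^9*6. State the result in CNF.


Ordinal addition w^9*3 + w^9*6:
Both terms have the same exponent 9.
w^e*c + w^e*d = w^e*(c+d).
Result = w^9*(3+6) = w^9*9

w^9*9


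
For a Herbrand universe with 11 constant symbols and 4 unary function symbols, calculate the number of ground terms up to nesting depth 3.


Herbrand terms by depth:
Depth 0: 11 constants
Depth 1: 44 new terms (running total: 55)
Depth 2: 176 new terms (running total: 231)
Depth 3: 704 new terms (running total: 935)
Total distinct ground terms = 935

935


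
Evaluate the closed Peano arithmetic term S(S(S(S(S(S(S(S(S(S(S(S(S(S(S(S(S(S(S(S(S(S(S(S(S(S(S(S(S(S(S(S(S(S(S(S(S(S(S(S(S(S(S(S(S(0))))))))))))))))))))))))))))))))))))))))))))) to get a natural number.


Counting successors applied to 0:
45 applications of S to 0 = 45

45


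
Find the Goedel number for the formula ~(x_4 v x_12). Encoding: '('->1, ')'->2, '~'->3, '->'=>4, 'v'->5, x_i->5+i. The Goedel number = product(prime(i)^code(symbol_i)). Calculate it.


Formula: ~(x_4 v x_12)
Symbol codes: [3, 1, 9, 5, 17, 2]
Primes: [2, 3, 5, 7, 11, 13]
p_1^3 = 2^3 = 8
p_2^1 = 3^1 = 3
p_3^9 = 5^9 = 1953125
p_4^5 = 7^5 = 16807
p_5^17 = 11^17 = 505447028499293771
p_6^2 = 13^2 = 169
Product = 67296710022652009647857484375000

67296710022652009647857484375000


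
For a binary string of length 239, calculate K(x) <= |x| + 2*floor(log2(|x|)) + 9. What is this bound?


floor(log2(239)) = 7
2 * 7 = 14
K(x) <= 239 + 14 + 9 = 262

262


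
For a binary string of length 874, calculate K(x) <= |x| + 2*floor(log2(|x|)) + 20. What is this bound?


floor(log2(874)) = 9
2 * 9 = 18
K(x) <= 874 + 18 + 20 = 912

912


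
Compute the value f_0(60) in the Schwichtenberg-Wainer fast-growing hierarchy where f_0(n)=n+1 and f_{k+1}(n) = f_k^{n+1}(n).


f_0(60) = 60 + 1 = 61

61


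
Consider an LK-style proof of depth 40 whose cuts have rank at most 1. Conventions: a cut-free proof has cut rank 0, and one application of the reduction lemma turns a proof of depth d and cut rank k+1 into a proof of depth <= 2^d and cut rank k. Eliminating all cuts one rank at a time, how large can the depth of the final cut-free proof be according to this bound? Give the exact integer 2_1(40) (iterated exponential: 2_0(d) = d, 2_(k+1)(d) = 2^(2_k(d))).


Each rank reduction sends depth d to at most 2^d; cut rank r needs r reductions.
2_0(40) = 40
2_1(40) = 2^40 = 1099511627776
Cut-free depth bound = 1099511627776

1099511627776


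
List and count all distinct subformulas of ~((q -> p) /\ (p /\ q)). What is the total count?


Formula: ~((q -> p) /\ (p /\ q))
Subformulas found:
  1. q
  2. p
  3. (q -> p)
  4. (p /\ q)
  5. ((q -> p) /\ (p /\ q))
  6. ~((q -> p) /\ (p /\ q))
Total distinct subformulas = 6

6


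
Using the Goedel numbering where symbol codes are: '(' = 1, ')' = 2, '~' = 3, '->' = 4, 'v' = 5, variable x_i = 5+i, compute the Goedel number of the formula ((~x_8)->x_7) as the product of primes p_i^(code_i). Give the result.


Formula: ((~x_8)->x_7)
Symbol codes: [1, 1, 3, 13, 2, 4, 12, 2]
Primes: [2, 3, 5, 7, 11, 13, 17, 19]
p_1^1 = 2^1 = 2
p_2^1 = 3^1 = 3
p_3^3 = 5^3 = 125
p_4^13 = 7^13 = 96889010407
p_5^2 = 11^2 = 121
p_6^4 = 13^4 = 28561
p_7^12 = 17^12 = 582622237229761
p_8^2 = 19^2 = 361
Product = 52818835439863494809079502076702105250

52818835439863494809079502076702105250


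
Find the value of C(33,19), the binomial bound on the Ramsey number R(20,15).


R(20,15) <= C(20+15-2, 20-1) = C(33, 19)
C(33, 19) = 33! / (19! * 14!)
= 818809200

818809200


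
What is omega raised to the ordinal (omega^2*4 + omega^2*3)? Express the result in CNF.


omega^(omega^2*4 + omega^2*3):
Both terms of the exponent have the same exponent 2, so they merge: omega^2*4 + omega^2*3 = omega^2*(4+3) = omega^2*7.
omega raised to a CNF ordinal is a single CNF term: Result = omega^(omega^2*7)

omega^(omega^2*7)


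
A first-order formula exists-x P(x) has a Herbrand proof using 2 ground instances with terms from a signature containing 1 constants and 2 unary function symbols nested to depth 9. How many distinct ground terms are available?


Herbrand terms by depth:
Depth 0: 1 constants
Depth 1: 2 new terms (running total: 3)
Depth 2: 4 new terms (running total: 7)
Depth 3: 8 new terms (running total: 15)
Depth 4: 16 new terms (running total: 31)
Depth 5: 32 new terms (running total: 63)
Depth 6: 64 new terms (running total: 127)
Depth 7: 128 new terms (running total: 255)
Depth 8: 256 new terms (running total: 511)
Depth 9: 512 new terms (running total: 1023)
Total distinct ground terms = 1023

1023


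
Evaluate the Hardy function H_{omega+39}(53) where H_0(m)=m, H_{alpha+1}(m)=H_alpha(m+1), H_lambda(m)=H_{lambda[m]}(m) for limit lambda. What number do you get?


H_{omega+39}(53):
Unwind the 39 successor steps: H_{omega+39}(53) = H_omega(53+39) = H_omega(92).
H_omega(m) = H_m(m) = m + m = 2m.
Result = 2 * 92 = 184

184


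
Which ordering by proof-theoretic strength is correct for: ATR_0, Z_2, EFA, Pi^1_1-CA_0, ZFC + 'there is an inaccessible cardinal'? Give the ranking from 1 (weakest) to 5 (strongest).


Ordering by consistency strength:
1. EFA
2. ATR_0
3. Pi^1_1-CA_0
4. Z_2
5. ZFC + 'there is an inaccessible cardinal'


ATR_0=2, Z_2=4, EFA=1, Pi^1_1-CA_0=3, ZFC + 'there is an inaccessible cardinal'=5


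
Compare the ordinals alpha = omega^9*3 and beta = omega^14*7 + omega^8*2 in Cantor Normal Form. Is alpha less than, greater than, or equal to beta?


Compare term by term from highest exponent:
alpha = omega^9*3
beta = omega^14*7 + omega^8*2
Term 1: alpha has omega^9*3, beta has omega^14*7
Term 2: alpha has omega^0*0, beta has omega^8*2
Result: alpha < beta

alpha < beta


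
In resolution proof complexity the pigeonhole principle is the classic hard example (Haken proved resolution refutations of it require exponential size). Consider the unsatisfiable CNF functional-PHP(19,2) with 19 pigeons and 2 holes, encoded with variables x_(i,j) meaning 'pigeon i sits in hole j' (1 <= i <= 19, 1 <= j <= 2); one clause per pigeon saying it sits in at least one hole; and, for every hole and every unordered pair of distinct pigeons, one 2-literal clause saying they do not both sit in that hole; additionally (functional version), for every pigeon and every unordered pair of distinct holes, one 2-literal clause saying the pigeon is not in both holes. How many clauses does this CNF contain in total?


functional-PHP(19,2): 19 pigeons, 2 holes, 19*2 = 38 variables.
- pigeon clauses: one per pigeon -> 19 clauses
- hole clauses: 2 holes * C(19,2) = 2 * 171 -> 342 clauses
- functional clauses: 19 pigeons * C(2,2) = 19 * 1 -> 19 clauses
Total clauses = 19 + 342 + 19 = 380

380


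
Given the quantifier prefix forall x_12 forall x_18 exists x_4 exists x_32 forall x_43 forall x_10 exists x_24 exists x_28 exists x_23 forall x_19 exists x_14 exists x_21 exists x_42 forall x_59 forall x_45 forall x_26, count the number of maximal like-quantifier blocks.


Alternations = 6.
Blocks = alternations + 1 = 7

7


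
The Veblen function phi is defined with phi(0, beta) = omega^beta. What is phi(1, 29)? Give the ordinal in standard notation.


phi(1, 29):
phi(1, beta) = epsilon_beta (the beta-th epsilon number).
phi(1, 29) = epsilon_29

epsilon_29


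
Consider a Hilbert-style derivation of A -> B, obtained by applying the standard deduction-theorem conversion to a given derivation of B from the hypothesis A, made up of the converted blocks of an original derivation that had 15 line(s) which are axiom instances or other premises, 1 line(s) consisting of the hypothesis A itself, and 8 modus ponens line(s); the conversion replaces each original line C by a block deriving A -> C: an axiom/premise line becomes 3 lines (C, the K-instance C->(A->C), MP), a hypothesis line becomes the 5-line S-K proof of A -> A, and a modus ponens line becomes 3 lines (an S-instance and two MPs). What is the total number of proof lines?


Deduction-theorem conversion, block by block:
- 15 axiom/premise lines -> 3 lines each = 45
- 1 hypothesis lines -> 5 lines each (identity proof A->A) = 5
- 8 MP lines -> 3 lines each (S-instance, MP, MP) = 24
Total = 45 + 5 + 24 = 74 lines.

74


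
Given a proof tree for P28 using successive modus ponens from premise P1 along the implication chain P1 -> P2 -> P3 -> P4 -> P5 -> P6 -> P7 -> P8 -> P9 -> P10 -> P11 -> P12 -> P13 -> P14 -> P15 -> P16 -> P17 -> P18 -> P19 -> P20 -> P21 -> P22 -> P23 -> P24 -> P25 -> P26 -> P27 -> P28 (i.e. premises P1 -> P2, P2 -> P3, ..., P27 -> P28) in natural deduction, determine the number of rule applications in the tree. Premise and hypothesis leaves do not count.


We have a chain: P1 -> P2 -> P3 -> P4 -> P5 -> P6 -> P7 -> P8 -> P9 -> P10 -> P11 -> P12 -> P13 -> P14 -> P15 -> P16 -> P17 -> P18 -> P19 -> P20 -> P21 -> P22 -> P23 -> P24 -> P25 -> P26 -> P27 -> P28.
Each modus ponens application produces the next variable.
The chain has 28 propositions, so 28-1 = 27 modus ponens steps.
Total inference nodes = 27

27


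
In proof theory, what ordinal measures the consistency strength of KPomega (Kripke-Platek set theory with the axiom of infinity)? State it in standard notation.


The proof-theoretic ordinal of KPomega (Kripke-Platek set theory with the axiom of infinity) is a standard result in ordinal analysis.
This ordinal is the supremum of order types of primitive recursive well-orderings
that the theory can prove to be well-ordered.
For KPomega (Kripke-Platek set theory with the axiom of infinity), the proof-theoretic ordinal is psi_0(epsilon_{Omega+1}).

psi_0(epsilon_{Omega+1})


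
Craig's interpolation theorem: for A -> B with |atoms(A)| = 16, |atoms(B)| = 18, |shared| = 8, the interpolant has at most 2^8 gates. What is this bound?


Shared atoms = 8
Craig interpolant size bound = 2^8
= 256

256


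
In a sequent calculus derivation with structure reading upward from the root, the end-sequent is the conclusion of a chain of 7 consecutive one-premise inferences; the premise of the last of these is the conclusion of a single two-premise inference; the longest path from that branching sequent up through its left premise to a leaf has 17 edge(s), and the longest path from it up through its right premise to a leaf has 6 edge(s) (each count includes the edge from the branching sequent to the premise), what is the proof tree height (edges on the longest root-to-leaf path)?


Longest path through the left premise: 17 edges (measured from the branching sequent)
Longest path through the right premise: 6 edges
Height of the subtree rooted at the branching sequent: max(17, 6) = 17
The branching sequent sits 7 edges above the root (the chain of one-premise inferences), so height = 17 + 7 = 24

24


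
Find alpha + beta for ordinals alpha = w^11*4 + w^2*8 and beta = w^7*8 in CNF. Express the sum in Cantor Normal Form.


Ordinal addition (w^11*4 + w^2*8) + w^7*8:
alpha's leading term has exponent 11 > beta's exponent 7, so it survives.
alpha's tail term has exponent 2 < beta's exponent 7, so it is absorbed by beta.
In ordinal addition, any term followed by a strictly larger-exponent term is absorbed.
Result = w^11*4 + w^7*8

w^11*4 + w^7*8


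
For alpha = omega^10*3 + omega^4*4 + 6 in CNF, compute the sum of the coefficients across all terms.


CNF: omega^10*3 + omega^4*4 + 6
Coefficients: 3 + 4 + 6 = 13

13


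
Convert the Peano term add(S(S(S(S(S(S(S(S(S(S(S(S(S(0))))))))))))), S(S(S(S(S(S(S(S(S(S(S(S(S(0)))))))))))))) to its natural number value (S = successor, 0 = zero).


add(S^13(0), S^13(0)):
S^13(0) = 13
S^13(0) = 13
13 + 13 = 26

26


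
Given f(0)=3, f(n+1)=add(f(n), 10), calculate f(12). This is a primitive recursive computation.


f(0) = 3
f(1) = add(f(0), 10) = add(3, 10) = 13
f(2) = add(f(1), 10) = add(13, 10) = 23
f(3) = add(f(2), 10) = add(23, 10) = 33
f(4) = add(f(3), 10) = add(33, 10) = 43
f(5) = add(f(4), 10) = add(43, 10) = 53
f(6) = add(f(5), 10) = add(53, 10) = 63
f(7) = add(f(6), 10) = add(63, 10) = 73
f(8) = add(f(7), 10) = add(73, 10) = 83
f(9) = add(f(8), 10) = add(83, 10) = 93
f(10) = add(f(9), 10) = add(93, 10) = 103
f(11) = add(f(10), 10) = add(103, 10) = 113
f(12) = add(f(11), 10) = add(113, 10) = 123


123


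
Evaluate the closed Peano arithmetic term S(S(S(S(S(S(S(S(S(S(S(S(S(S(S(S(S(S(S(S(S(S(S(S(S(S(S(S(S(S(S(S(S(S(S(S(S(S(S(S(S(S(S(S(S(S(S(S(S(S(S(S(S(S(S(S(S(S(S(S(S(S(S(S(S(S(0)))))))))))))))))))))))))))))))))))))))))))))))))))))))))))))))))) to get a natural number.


Counting successors applied to 0:
66 applications of S to 0 = 66

66


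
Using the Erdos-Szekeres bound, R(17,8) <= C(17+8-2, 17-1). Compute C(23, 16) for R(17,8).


R(17,8) <= C(17+8-2, 17-1) = C(23, 16)
C(23, 16) = 23! / (16! * 7!)
= 245157

245157


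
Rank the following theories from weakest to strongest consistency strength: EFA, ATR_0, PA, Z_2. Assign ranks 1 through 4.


Ordering by consistency strength:
1. EFA
2. PA
3. ATR_0
4. Z_2


EFA=1, ATR_0=3, PA=2, Z_2=4


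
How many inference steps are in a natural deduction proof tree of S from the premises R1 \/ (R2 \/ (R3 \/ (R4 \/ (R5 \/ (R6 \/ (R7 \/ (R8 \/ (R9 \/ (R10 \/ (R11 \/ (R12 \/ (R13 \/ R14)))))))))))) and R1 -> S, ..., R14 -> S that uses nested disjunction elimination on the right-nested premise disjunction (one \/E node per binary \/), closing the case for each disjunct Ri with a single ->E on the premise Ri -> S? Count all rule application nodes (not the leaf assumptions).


The premise R1 \/ (R2 \/ (R3 \/ (R4 \/ (R5 \/ (R6 \/ (R7 \/ (R8 \/ (R9 \/ (R10 \/ (R11 \/ (R12 \/ (R13 \/ R14)))))))))))) contains 14 disjuncts, hence 13 binary \/ connectives.
- Each binary \/ is eliminated once: 13 \/E nodes.
- Each of the 14 cases Ri derives S by one ->E with Ri -> S: 14 ->E nodes.
Total = 13 + 14 = 27

27


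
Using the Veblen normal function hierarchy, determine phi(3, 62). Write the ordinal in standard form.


phi(3, 62):
phi(3, beta) = eta_beta (the beta-th eta number, fixed point of zeta).
phi(3, 62) = eta_62

eta_62


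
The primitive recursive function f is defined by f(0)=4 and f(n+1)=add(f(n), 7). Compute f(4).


f(0) = 4
f(1) = add(f(0), 7) = add(4, 7) = 11
f(2) = add(f(1), 7) = add(11, 7) = 18
f(3) = add(f(2), 7) = add(18, 7) = 25
f(4) = add(f(3), 7) = add(25, 7) = 32


32


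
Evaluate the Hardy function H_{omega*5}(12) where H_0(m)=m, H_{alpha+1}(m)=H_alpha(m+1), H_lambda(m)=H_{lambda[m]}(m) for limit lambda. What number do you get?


H_{omega*5}(12):
For the Hardy hierarchy, H_{omega*k}(n) = 2^k * n.
2^5 = 32.
32 * 12 = 384

384


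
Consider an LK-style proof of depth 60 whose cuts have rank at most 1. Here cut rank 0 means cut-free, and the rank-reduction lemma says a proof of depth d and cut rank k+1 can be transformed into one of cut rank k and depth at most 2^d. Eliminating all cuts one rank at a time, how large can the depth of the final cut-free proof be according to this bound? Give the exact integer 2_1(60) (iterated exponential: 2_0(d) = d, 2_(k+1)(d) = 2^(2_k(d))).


Each rank reduction sends depth d to at most 2^d; cut rank r needs r reductions.
2_0(60) = 60
2_1(60) = 2^60 = 1152921504606846976
Cut-free depth bound = 1152921504606846976

1152921504606846976


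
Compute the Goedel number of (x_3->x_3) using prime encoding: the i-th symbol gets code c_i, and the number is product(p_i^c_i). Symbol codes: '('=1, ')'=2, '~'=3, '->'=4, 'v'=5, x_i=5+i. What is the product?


Formula: (x_3->x_3)
Symbol codes: [1, 8, 4, 8, 2]
Primes: [2, 3, 5, 7, 11]
p_1^1 = 2^1 = 2
p_2^8 = 3^8 = 6561
p_3^4 = 5^4 = 625
p_4^8 = 7^8 = 5764801
p_5^2 = 11^2 = 121
Product = 5720707478351250

5720707478351250


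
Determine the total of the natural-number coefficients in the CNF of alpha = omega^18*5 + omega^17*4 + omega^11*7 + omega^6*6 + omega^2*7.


CNF: omega^18*5 + omega^17*4 + omega^11*7 + omega^6*6 + omega^2*7
Coefficients: 5 + 4 + 7 + 6 + 7 = 29

29


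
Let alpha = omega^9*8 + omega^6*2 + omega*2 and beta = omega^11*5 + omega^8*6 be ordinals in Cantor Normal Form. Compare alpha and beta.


Compare term by term from highest exponent:
alpha = omega^9*8 + omega^6*2 + omega*2
beta = omega^11*5 + omega^8*6
Term 1: alpha has omega^9*8, beta has omega^11*5
Term 2: alpha has omega^6*2, beta has omega^8*6
Term 3: alpha has omega^1*2, beta has omega^0*0
Result: alpha < beta

alpha < beta


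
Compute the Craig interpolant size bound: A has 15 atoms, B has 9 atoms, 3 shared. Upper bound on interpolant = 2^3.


Shared atoms = 3
Craig interpolant size bound = 2^3
= 8

8


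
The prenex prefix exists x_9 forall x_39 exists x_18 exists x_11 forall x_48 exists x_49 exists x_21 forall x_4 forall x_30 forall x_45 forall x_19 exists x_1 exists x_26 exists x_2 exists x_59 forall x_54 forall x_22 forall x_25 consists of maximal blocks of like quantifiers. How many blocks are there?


Alternations = 7.
Blocks = alternations + 1 = 8

8


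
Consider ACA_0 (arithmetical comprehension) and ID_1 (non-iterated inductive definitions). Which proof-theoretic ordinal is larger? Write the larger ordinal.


Proof-theoretic ordinal of ACA_0 (arithmetical comprehension): epsilon_0
Proof-theoretic ordinal of ID_1 (non-iterated inductive definitions): psi_0(epsilon_{Omega+1})
Comparing: epsilon_0 < psi_0(epsilon_{Omega+1}).
The larger ordinal is psi_0(epsilon_{Omega+1}) (from ID_1 (non-iterated inductive definitions)).

psi_0(epsilon_{Omega+1})


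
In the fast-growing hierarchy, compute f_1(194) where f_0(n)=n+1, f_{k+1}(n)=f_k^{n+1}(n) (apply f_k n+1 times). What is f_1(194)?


f_1(194) = f_0^195(194)
f_0 adds 1 each time, applied 195 times.
f_1(194) = 194 + 195 = 389

389


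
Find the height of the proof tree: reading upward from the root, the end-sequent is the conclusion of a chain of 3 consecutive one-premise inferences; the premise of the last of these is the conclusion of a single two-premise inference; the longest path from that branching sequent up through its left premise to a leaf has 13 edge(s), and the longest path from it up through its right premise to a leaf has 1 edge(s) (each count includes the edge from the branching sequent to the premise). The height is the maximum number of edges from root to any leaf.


Longest path through the left premise: 13 edges (measured from the branching sequent)
Longest path through the right premise: 1 edges
Height of the subtree rooted at the branching sequent: max(13, 1) = 13
The branching sequent sits 3 edges above the root (the chain of one-premise inferences), so height = 13 + 3 = 16

16


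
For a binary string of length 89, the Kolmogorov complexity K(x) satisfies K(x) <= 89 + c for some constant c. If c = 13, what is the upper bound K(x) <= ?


K(x) <= |x| + c = 89 + 13 = 102

102


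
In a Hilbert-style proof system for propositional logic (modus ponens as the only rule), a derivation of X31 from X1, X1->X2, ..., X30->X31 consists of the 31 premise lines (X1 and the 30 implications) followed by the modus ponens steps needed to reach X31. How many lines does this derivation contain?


We have 31 premise lines: X1 and 30 implications.
Each implication is detached once by MP, giving 30 MP lines.
31 premise lines + 30 MP lines = 61 total lines.

61


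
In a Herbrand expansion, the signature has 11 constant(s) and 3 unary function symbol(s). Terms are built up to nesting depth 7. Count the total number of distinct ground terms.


Herbrand terms by depth:
Depth 0: 11 constants
Depth 1: 33 new terms (running total: 44)
Depth 2: 99 new terms (running total: 143)
Depth 3: 297 new terms (running total: 440)
Depth 4: 891 new terms (running total: 1331)
Depth 5: 2673 new terms (running total: 4004)
Depth 6: 8019 new terms (running total: 12023)
Depth 7: 24057 new terms (running total: 36080)
Total distinct ground terms = 36080

36080


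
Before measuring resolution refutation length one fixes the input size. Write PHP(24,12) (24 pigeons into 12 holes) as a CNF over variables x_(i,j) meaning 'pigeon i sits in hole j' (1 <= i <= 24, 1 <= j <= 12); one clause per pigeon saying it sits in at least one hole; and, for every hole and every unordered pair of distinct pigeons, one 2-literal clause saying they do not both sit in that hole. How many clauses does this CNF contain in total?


PHP(24,12): 24 pigeons, 12 holes, 24*12 = 288 variables.
- pigeon clauses: one per pigeon -> 24 clauses
- hole clauses: 12 holes * C(24,2) = 12 * 276 -> 3312 clauses
Total clauses = 24 + 3312 = 3336

3336


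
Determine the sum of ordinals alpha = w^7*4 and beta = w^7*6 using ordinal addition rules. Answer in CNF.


Ordinal addition w^7*4 + w^7*6:
Both terms have the same exponent 7.
w^e*c + w^e*d = w^e*(c+d).
Result = w^7*(4+6) = w^7*10

w^7*10


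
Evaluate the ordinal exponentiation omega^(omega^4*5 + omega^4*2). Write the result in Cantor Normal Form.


omega^(omega^4*5 + omega^4*2):
Both terms of the exponent have the same exponent 4, so they merge: omega^4*5 + omega^4*2 = omega^4*(5+2) = omega^4*7.
omega raised to a CNF ordinal is a single CNF term: Result = omega^(omega^4*7)

omega^(omega^4*7)


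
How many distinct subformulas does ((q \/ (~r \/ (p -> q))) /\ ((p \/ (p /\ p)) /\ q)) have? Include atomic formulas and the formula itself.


Formula: ((q \/ (~r \/ (p -> q))) /\ ((p \/ (p /\ p)) /\ q))
Subformulas found:
  1. q
  2. r
  3. p
  4. ~r
  5. (p /\ p)
  6. (p -> q)
  7. (p \/ (p /\ p))
  8. (~r \/ (p -> q))
  9. ((p \/ (p /\ p)) /\ q)
  10. (q \/ (~r \/ (p -> q)))
  11. ((q \/ (~r \/ (p -> q))) /\ ((p \/ (p /\ p)) /\ q))
Total distinct subformulas = 11

11


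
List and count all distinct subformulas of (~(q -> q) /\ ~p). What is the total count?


Formula: (~(q -> q) /\ ~p)
Subformulas found:
  1. q
  2. p
  3. ~p
  4. (q -> q)
  5. ~(q -> q)
  6. (~(q -> q) /\ ~p)
Total distinct subformulas = 6

6


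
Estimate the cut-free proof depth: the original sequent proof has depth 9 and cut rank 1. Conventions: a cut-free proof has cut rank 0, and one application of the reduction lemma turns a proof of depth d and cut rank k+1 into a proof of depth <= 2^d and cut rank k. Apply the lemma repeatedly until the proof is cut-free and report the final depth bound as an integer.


Each rank reduction sends depth d to at most 2^d; cut rank r needs r reductions.
2_0(9) = 9
2_1(9) = 2^9 = 512
Cut-free depth bound = 512

512


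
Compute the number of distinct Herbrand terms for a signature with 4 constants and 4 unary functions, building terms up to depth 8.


Herbrand terms by depth:
Depth 0: 4 constants
Depth 1: 16 new terms (running total: 20)
Depth 2: 64 new terms (running total: 84)
Depth 3: 256 new terms (running total: 340)
Depth 4: 1024 new terms (running total: 1364)
Depth 5: 4096 new terms (running total: 5460)
Depth 6: 16384 new terms (running total: 21844)
Depth 7: 65536 new terms (running total: 87380)
Depth 8: 262144 new terms (running total: 349524)
Total distinct ground terms = 349524

349524


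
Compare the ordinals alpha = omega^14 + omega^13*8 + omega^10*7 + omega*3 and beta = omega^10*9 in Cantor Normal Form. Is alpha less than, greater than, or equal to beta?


Compare term by term from highest exponent:
alpha = omega^14 + omega^13*8 + omega^10*7 + omega*3
beta = omega^10*9
Term 1: alpha has omega^14*1, beta has omega^10*9
Term 2: alpha has omega^13*8, beta has omega^0*0
Term 3: alpha has omega^10*7, beta has omega^0*0
Term 4: alpha has omega^1*3, beta has omega^0*0
Result: alpha > beta

alpha > beta


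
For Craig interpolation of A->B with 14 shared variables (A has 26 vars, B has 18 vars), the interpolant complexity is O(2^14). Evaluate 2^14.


Shared atoms = 14
Craig interpolant size bound = 2^14
= 16384

16384


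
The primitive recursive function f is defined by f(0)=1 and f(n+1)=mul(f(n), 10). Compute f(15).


f(0) = 1
f(1) = mul(f(0), 10) = mul(1, 10) = 10
f(2) = mul(f(1), 10) = mul(10, 10) = 100
f(3) = mul(f(2), 10) = mul(100, 10) = 1000
f(4) = mul(f(3), 10) = mul(1000, 10) = 10000
f(5) = mul(f(4), 10) = mul(10000, 10) = 100000
f(6) = mul(f(5), 10) = mul(100000, 10) = 1000000
f(7) = mul(f(6), 10) = mul(1000000, 10) = 10000000
f(8) = mul(f(7), 10) = mul(10000000, 10) = 100000000
f(9) = mul(f(8), 10) = mul(100000000, 10) = 1000000000
f(10) = mul(f(9), 10) = mul(1000000000, 10) = 10000000000
f(11) = mul(f(10), 10) = mul(10000000000, 10) = 100000000000
f(12) = mul(f(11), 10) = mul(100000000000, 10) = 1000000000000
f(13) = mul(f(12), 10) = mul(1000000000000, 10) = 10000000000000
f(14) = mul(f(13), 10) = mul(10000000000000, 10) = 100000000000000
f(15) = mul(f(14), 10) = mul(100000000000000, 10) = 1000000000000000


1000000000000000


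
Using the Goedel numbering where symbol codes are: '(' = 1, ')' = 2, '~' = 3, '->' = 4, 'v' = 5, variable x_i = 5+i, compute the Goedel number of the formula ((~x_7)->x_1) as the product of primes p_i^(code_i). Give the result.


Formula: ((~x_7)->x_1)
Symbol codes: [1, 1, 3, 12, 2, 4, 6, 2]
Primes: [2, 3, 5, 7, 11, 13, 17, 19]
p_1^1 = 2^1 = 2
p_2^1 = 3^1 = 3
p_3^3 = 5^3 = 125
p_4^12 = 7^12 = 13841287201
p_5^2 = 11^2 = 121
p_6^4 = 13^4 = 28561
p_7^6 = 17^6 = 24137569
p_8^2 = 19^2 = 361
Product = 312605959613434942783174596750

312605959613434942783174596750


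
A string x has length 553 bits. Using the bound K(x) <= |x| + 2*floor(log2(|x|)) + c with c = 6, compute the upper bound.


floor(log2(553)) = 9
2 * 9 = 18
K(x) <= 553 + 18 + 6 = 577

577


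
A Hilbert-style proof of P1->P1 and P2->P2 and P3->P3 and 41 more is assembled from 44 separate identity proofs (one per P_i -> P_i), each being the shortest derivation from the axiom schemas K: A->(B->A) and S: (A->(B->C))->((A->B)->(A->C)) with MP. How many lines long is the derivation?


The shortest proof of A->A from K and S in the Hilbert calculus has exactly 5 lines:
(1) K instance A->((A->A)->A), (2) S instance, (3) MP on 1,2, (4) K instance A->(A->A), (5) MP on 3,4.
For 44 independent identities: 44 * 5 = 220 lines total.

220


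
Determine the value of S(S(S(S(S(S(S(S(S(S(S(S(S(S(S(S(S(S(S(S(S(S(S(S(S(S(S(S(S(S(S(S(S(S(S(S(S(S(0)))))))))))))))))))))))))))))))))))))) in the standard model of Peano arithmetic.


Counting successors applied to 0:
38 applications of S to 0 = 38

38


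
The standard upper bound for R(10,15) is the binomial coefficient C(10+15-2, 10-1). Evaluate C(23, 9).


R(10,15) <= C(10+15-2, 10-1) = C(23, 9)
C(23, 9) = 23! / (9! * 14!)
= 817190

817190


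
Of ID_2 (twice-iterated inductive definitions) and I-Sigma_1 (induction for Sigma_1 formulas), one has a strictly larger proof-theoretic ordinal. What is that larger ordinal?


Proof-theoretic ordinal of ID_2 (twice-iterated inductive definitions): psi_0(epsilon_{Omega_2+1})
Proof-theoretic ordinal of I-Sigma_1 (induction for Sigma_1 formulas): omega^omega
Comparing: omega^omega < psi_0(epsilon_{Omega_2+1}).
The larger ordinal is psi_0(epsilon_{Omega_2+1}) (from ID_2 (twice-iterated inductive definitions)).

psi_0(epsilon_{Omega_2+1})


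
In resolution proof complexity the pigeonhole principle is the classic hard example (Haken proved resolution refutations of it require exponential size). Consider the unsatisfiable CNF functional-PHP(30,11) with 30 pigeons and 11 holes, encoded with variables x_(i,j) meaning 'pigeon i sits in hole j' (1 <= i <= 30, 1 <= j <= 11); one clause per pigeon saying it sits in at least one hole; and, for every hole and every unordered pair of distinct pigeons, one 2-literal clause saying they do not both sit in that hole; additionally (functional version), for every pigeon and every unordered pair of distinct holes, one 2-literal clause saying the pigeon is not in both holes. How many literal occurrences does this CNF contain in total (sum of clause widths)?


functional-PHP(30,11): 30 pigeons, 11 holes, 30*11 = 330 variables.
- pigeon clauses: one per pigeon -> 30 clauses of width 11 -> 330 literals
- hole clauses: 11 holes * C(30,2) = 11 * 435 -> 4785 clauses of width 2 -> 9570 literals
- functional clauses: 30 pigeons * C(11,2) = 30 * 55 -> 1650 clauses of width 2 -> 3300 literals
Total literal occurrences = 330 + 9570 + 3300 = 13200

13200


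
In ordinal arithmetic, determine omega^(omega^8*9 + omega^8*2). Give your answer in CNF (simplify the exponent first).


omega^(omega^8*9 + omega^8*2):
Both terms of the exponent have the same exponent 8, so they merge: omega^8*9 + omega^8*2 = omega^8*(9+2) = omega^8*11.
omega raised to a CNF ordinal is a single CNF term: Result = omega^(omega^8*11)

omega^(omega^8*11)


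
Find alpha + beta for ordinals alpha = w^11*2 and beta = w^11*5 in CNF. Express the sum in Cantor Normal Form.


Ordinal addition w^11*2 + w^11*5:
Both terms have the same exponent 11.
w^e*c + w^e*d = w^e*(c+d).
Result = w^11*(2+5) = w^11*7

w^11*7


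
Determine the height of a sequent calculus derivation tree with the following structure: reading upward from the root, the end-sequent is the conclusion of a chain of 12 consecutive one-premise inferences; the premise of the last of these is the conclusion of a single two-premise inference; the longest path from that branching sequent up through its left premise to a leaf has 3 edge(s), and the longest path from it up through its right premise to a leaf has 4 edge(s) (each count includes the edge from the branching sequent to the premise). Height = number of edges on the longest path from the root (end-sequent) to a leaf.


Longest path through the left premise: 3 edges (measured from the branching sequent)
Longest path through the right premise: 4 edges
Height of the subtree rooted at the branching sequent: max(3, 4) = 4
The branching sequent sits 12 edges above the root (the chain of one-premise inferences), so height = 4 + 12 = 16

16


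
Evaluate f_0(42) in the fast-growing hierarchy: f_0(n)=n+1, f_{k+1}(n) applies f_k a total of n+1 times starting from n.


f_0(42) = 42 + 1 = 43

43


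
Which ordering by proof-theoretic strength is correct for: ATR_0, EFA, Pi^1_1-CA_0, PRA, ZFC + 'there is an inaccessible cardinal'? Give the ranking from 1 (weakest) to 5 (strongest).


Ordering by consistency strength:
1. EFA
2. PRA
3. ATR_0
4. Pi^1_1-CA_0
5. ZFC + 'there is an inaccessible cardinal'


ATR_0=3, EFA=1, Pi^1_1-CA_0=4, PRA=2, ZFC + 'there is an inaccessible cardinal'=5


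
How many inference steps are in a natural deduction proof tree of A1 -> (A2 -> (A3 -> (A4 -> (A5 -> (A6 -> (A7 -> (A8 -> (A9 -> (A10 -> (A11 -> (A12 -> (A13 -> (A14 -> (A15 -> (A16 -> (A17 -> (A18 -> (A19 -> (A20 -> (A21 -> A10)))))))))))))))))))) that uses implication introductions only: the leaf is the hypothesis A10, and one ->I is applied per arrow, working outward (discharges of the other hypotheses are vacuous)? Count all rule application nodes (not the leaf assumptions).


The formula has 21 arrows (->); its innermost consequent A10 is one of the antecedents,
so the proof starts from the hypothesis leaf A10 (not a rule application) and closes one arrow per ->I.
Building A1 -> (A2 -> (A3 -> (A4 -> (A5 -> (A6 -> (A7 -> (A8 -> (A9 -> (A10 -> (A11 -> (A12 -> (A13 -> (A14 -> (A15 -> (A16 -> (A17 -> (A18 -> (A19 -> (A20 -> (A21 -> A10)))))))))))))))))))) therefore takes 21 nested implication introductions.
Total inference nodes = 21

21


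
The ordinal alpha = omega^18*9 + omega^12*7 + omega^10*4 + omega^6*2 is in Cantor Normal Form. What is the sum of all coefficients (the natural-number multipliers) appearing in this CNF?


CNF: omega^18*9 + omega^12*7 + omega^10*4 + omega^6*2
Coefficients: 9 + 7 + 4 + 2 = 22

22
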